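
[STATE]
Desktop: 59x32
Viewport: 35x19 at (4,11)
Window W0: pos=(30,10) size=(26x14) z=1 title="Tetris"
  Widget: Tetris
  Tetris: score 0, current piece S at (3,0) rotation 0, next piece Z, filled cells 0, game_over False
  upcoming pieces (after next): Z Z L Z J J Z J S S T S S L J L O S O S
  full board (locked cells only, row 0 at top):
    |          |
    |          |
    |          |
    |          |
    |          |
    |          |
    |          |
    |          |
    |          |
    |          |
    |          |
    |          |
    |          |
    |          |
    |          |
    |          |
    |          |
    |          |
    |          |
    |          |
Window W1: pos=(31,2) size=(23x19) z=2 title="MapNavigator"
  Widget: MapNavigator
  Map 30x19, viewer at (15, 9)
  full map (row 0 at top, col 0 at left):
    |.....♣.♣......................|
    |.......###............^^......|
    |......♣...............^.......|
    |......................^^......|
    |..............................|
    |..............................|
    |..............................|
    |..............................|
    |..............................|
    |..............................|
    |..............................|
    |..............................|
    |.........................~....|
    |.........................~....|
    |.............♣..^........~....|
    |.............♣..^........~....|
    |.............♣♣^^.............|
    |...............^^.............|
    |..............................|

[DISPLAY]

                          ┃┃.......
                          ┠┃.......
                          ┃┃.......
                          ┃┃.......
                          ┃┃.......
                          ┃┃.......
                          ┃┃.......
                          ┃┃.......
                          ┃┃.......
                          ┃┗━━━━━━━
                          ┃        
                          ┃        
                          ┗━━━━━━━━
                                   
                                   
                                   
                                   
                                   
                                   


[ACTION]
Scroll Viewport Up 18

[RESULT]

                                   
                                   
                           ┏━━━━━━━
                           ┃ MapNav
                           ┠───────
                           ┃.♣.....
                           ┃.......
                           ┃.......
                           ┃.......
                           ┃.......
                          ┏┃.......
                          ┃┃.......
                          ┠┃.......
                          ┃┃.......
                          ┃┃.......
                          ┃┃.......
                          ┃┃.......
                          ┃┃.......
                          ┃┃.......


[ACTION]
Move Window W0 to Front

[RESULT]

                                   
                                   
                           ┏━━━━━━━
                           ┃ MapNav
                           ┠───────
                           ┃.♣.....
                           ┃.......
                           ┃.......
                           ┃.......
                           ┃.......
                          ┏━━━━━━━━
                          ┃ Tetris 
                          ┠────────
                          ┃        
                          ┃        
                          ┃        
                          ┃        
                          ┃        
                          ┃        


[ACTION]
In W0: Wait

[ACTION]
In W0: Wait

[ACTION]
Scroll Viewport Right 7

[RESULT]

                                   
                                   
                    ┏━━━━━━━━━━━━━━
                    ┃ MapNavigator 
                    ┠──────────────
                    ┃.♣............
                    ┃..............
                    ┃..............
                    ┃..............
                    ┃..............
                   ┏━━━━━━━━━━━━━━━
                   ┃ Tetris        
                   ┠───────────────
                   ┃          │Next
                   ┃          │▓▓  
                   ┃          │ ▓▓ 
                   ┃          │    
                   ┃          │    
                   ┃          │    


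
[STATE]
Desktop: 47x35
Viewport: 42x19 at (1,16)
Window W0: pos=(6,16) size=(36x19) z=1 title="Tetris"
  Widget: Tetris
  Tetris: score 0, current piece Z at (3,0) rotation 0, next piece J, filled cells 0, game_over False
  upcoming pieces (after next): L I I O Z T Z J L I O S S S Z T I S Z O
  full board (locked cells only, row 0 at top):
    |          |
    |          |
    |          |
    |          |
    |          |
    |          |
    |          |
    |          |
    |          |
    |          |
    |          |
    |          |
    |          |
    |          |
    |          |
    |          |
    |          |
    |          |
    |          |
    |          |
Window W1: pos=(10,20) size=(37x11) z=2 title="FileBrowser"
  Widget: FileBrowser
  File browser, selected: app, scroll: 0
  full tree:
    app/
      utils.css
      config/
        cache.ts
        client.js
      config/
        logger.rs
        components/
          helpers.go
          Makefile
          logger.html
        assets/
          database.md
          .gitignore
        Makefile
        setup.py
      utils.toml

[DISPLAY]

     ┏━━━━━━━━━━━━━━━━━━━━━━━━━━━━━━━━━━┓ 
     ┃ Tetris                           ┃ 
     ┠──────────────────────────────────┨ 
     ┃          │Next:                  ┃ 
     ┃   ┏━━━━━━━━━━━━━━━━━━━━━━━━━━━━━━━━
     ┃   ┃ FileBrowser                    
     ┃   ┠────────────────────────────────
     ┃   ┃> [-] app/                      
     ┃   ┃    utils.css                   
     ┃   ┃    [+] config/                 
     ┃   ┃    [+] config/                 
     ┃   ┃    utils.toml                  
     ┃   ┃                                
     ┃   ┃                                
     ┃   ┗━━━━━━━━━━━━━━━━━━━━━━━━━━━━━━━━
     ┃          │                       ┃ 
     ┃          │                       ┃ 
     ┃          │                       ┃ 
     ┗━━━━━━━━━━━━━━━━━━━━━━━━━━━━━━━━━━┛ 


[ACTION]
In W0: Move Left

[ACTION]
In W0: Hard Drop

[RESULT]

     ┏━━━━━━━━━━━━━━━━━━━━━━━━━━━━━━━━━━┓ 
     ┃ Tetris                           ┃ 
     ┠──────────────────────────────────┨ 
     ┃          │Next:                  ┃ 
     ┃   ┏━━━━━━━━━━━━━━━━━━━━━━━━━━━━━━━━
     ┃   ┃ FileBrowser                    
     ┃   ┠────────────────────────────────
     ┃   ┃> [-] app/                      
     ┃   ┃    utils.css                   
     ┃   ┃    [+] config/                 
     ┃   ┃    [+] config/                 
     ┃   ┃    utils.toml                  
     ┃   ┃                                
     ┃   ┃                                
     ┃   ┗━━━━━━━━━━━━━━━━━━━━━━━━━━━━━━━━
     ┃          │                       ┃ 
     ┃  ▓▓      │                       ┃ 
     ┃   ▓▓     │                       ┃ 
     ┗━━━━━━━━━━━━━━━━━━━━━━━━━━━━━━━━━━┛ 


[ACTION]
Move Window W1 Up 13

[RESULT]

     ┏━━━┃                                
     ┃ Te┗━━━━━━━━━━━━━━━━━━━━━━━━━━━━━━━━
     ┠──────────────────────────────────┨ 
     ┃          │Next:                  ┃ 
     ┃          │  ▒                    ┃ 
     ┃          │▒▒▒                    ┃ 
     ┃          │                       ┃ 
     ┃          │                       ┃ 
     ┃          │                       ┃ 
     ┃          │Score:                 ┃ 
     ┃          │0                      ┃ 
     ┃          │                       ┃ 
     ┃          │                       ┃ 
     ┃          │                       ┃ 
     ┃          │                       ┃ 
     ┃          │                       ┃ 
     ┃  ▓▓      │                       ┃ 
     ┃   ▓▓     │                       ┃ 
     ┗━━━━━━━━━━━━━━━━━━━━━━━━━━━━━━━━━━┛ 


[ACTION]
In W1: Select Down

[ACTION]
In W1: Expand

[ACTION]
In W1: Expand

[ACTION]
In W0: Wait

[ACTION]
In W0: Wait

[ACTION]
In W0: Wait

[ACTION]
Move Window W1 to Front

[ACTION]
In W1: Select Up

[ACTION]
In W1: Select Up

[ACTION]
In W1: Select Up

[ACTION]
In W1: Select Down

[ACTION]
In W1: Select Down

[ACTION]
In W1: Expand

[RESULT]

     ┏━━━┃      logger.rs                 
     ┃ Te┗━━━━━━━━━━━━━━━━━━━━━━━━━━━━━━━━
     ┠──────────────────────────────────┨ 
     ┃          │Next:                  ┃ 
     ┃          │  ▒                    ┃ 
     ┃          │▒▒▒                    ┃ 
     ┃          │                       ┃ 
     ┃          │                       ┃ 
     ┃          │                       ┃ 
     ┃          │Score:                 ┃ 
     ┃          │0                      ┃ 
     ┃          │                       ┃ 
     ┃          │                       ┃ 
     ┃          │                       ┃ 
     ┃          │                       ┃ 
     ┃          │                       ┃ 
     ┃  ▓▓      │                       ┃ 
     ┃   ▓▓     │                       ┃ 
     ┗━━━━━━━━━━━━━━━━━━━━━━━━━━━━━━━━━━┛ 


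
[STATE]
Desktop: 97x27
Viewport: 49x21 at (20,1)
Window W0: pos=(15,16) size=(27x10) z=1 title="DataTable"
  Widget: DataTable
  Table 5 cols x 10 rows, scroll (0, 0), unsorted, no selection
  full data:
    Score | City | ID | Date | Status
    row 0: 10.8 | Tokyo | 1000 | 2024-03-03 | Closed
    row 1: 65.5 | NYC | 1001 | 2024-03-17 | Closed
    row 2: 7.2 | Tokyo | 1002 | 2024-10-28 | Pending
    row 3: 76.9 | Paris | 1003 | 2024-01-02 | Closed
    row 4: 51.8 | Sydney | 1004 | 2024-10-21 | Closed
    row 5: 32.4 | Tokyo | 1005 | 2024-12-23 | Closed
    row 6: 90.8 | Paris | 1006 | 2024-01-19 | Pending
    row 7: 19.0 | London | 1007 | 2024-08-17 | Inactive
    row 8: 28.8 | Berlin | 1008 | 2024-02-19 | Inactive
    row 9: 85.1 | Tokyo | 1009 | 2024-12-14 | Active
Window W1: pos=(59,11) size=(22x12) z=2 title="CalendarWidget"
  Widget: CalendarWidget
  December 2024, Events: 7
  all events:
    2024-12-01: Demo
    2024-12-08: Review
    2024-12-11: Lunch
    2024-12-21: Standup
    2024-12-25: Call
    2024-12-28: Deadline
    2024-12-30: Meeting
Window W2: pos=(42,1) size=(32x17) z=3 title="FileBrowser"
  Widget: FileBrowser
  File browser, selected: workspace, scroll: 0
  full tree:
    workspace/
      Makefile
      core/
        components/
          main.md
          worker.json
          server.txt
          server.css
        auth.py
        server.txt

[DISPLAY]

                      ┏━━━━━━━━━━━━━━━━━━━━━━━━━━
                      ┃ FileBrowser              
                      ┠──────────────────────────
                      ┃> [-] workspace/          
                      ┃    Makefile              
                      ┃    [+] core/             
                      ┃                          
                      ┃                          
                      ┃                          
                      ┃                          
                      ┃                          
                      ┃                          
                      ┃                          
                      ┃                          
                      ┃                          
━━━━━━━━━━━━━━━━━━━━━┓┃                          
aTable               ┃┗━━━━━━━━━━━━━━━━━━━━━━━━━━
─────────────────────┨                 ┃ 9 10 11*
e│City  │ID  │Date   ┃                 ┃16 17 18 
─┼──────┼────┼───────┃                 ┃23 24 25*
 │Tokyo │1000│2024-03┃                 ┃30* 31   


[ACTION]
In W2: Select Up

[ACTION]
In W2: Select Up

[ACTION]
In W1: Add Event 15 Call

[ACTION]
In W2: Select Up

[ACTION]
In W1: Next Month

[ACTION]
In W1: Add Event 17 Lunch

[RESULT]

                      ┏━━━━━━━━━━━━━━━━━━━━━━━━━━
                      ┃ FileBrowser              
                      ┠──────────────────────────
                      ┃> [-] workspace/          
                      ┃    Makefile              
                      ┃    [+] core/             
                      ┃                          
                      ┃                          
                      ┃                          
                      ┃                          
                      ┃                          
                      ┃                          
                      ┃                          
                      ┃                          
                      ┃                          
━━━━━━━━━━━━━━━━━━━━━┓┃                          
aTable               ┃┗━━━━━━━━━━━━━━━━━━━━━━━━━━
─────────────────────┨                 ┃13 14 15 
e│City  │ID  │Date   ┃                 ┃20 21 22 
─┼──────┼────┼───────┃                 ┃27 28 29 
 │Tokyo │1000│2024-03┃                 ┃         


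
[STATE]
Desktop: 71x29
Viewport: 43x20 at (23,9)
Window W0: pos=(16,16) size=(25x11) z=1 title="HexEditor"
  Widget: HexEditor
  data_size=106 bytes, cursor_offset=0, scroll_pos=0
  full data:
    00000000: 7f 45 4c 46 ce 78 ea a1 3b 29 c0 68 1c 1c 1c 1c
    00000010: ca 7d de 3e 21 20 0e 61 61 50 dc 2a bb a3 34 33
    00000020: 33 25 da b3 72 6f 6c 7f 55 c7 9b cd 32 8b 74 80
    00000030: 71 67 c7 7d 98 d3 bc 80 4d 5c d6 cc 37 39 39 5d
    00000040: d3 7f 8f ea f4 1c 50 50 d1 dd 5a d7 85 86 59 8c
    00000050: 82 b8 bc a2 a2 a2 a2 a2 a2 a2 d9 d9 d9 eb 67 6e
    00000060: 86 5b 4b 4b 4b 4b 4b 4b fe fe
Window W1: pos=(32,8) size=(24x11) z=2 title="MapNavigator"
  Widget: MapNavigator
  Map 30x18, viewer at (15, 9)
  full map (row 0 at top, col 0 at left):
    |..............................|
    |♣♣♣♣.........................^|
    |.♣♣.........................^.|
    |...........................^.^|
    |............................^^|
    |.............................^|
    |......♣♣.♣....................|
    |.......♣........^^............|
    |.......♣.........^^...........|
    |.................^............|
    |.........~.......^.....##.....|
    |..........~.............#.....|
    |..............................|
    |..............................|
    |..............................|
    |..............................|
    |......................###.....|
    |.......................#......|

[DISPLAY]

         ┃ MapNavigator         ┃          
         ┠──────────────────────┨          
         ┃..♣♣.♣................┃          
         ┃...♣........^^........┃          
         ┃...♣.........^^.......┃          
         ┃...........@.^........┃          
         ┃.....~.......^.....##.┃          
━━━━━━━━━┃......~.............#.┃          
itor     ┃......................┃          
─────────┗━━━━━━━━━━━━━━━━━━━━━━┛          
00  7F 45 4c 46 c┃                         
10  ca 7d de 3e 2┃                         
20  33 25 da b3 7┃                         
30  71 67 c7 7d 9┃                         
40  d3 7f 8f ea f┃                         
50  82 b8 bc a2 a┃                         
60  86 5b 4b 4b 4┃                         
━━━━━━━━━━━━━━━━━┛                         
                                           
                                           


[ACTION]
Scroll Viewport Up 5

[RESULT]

                                           
                                           
                                           
                                           
         ┏━━━━━━━━━━━━━━━━━━━━━━┓          
         ┃ MapNavigator         ┃          
         ┠──────────────────────┨          
         ┃..♣♣.♣................┃          
         ┃...♣........^^........┃          
         ┃...♣.........^^.......┃          
         ┃...........@.^........┃          
         ┃.....~.......^.....##.┃          
━━━━━━━━━┃......~.............#.┃          
itor     ┃......................┃          
─────────┗━━━━━━━━━━━━━━━━━━━━━━┛          
00  7F 45 4c 46 c┃                         
10  ca 7d de 3e 2┃                         
20  33 25 da b3 7┃                         
30  71 67 c7 7d 9┃                         
40  d3 7f 8f ea f┃                         


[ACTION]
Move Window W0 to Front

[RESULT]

                                           
                                           
                                           
                                           
         ┏━━━━━━━━━━━━━━━━━━━━━━┓          
         ┃ MapNavigator         ┃          
         ┠──────────────────────┨          
         ┃..♣♣.♣................┃          
         ┃...♣........^^........┃          
         ┃...♣.........^^.......┃          
         ┃...........@.^........┃          
         ┃.....~.......^.....##.┃          
━━━━━━━━━━━━━━━━━┓............#.┃          
itor             ┃..............┃          
─────────────────┨━━━━━━━━━━━━━━┛          
00  7F 45 4c 46 c┃                         
10  ca 7d de 3e 2┃                         
20  33 25 da b3 7┃                         
30  71 67 c7 7d 9┃                         
40  d3 7f 8f ea f┃                         


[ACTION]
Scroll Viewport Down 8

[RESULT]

         ┃ MapNavigator         ┃          
         ┠──────────────────────┨          
         ┃..♣♣.♣................┃          
         ┃...♣........^^........┃          
         ┃...♣.........^^.......┃          
         ┃...........@.^........┃          
         ┃.....~.......^.....##.┃          
━━━━━━━━━━━━━━━━━┓............#.┃          
itor             ┃..............┃          
─────────────────┨━━━━━━━━━━━━━━┛          
00  7F 45 4c 46 c┃                         
10  ca 7d de 3e 2┃                         
20  33 25 da b3 7┃                         
30  71 67 c7 7d 9┃                         
40  d3 7f 8f ea f┃                         
50  82 b8 bc a2 a┃                         
60  86 5b 4b 4b 4┃                         
━━━━━━━━━━━━━━━━━┛                         
                                           
                                           


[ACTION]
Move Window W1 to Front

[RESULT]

         ┃ MapNavigator         ┃          
         ┠──────────────────────┨          
         ┃..♣♣.♣................┃          
         ┃...♣........^^........┃          
         ┃...♣.........^^.......┃          
         ┃...........@.^........┃          
         ┃.....~.......^.....##.┃          
━━━━━━━━━┃......~.............#.┃          
itor     ┃......................┃          
─────────┗━━━━━━━━━━━━━━━━━━━━━━┛          
00  7F 45 4c 46 c┃                         
10  ca 7d de 3e 2┃                         
20  33 25 da b3 7┃                         
30  71 67 c7 7d 9┃                         
40  d3 7f 8f ea f┃                         
50  82 b8 bc a2 a┃                         
60  86 5b 4b 4b 4┃                         
━━━━━━━━━━━━━━━━━┛                         
                                           
                                           


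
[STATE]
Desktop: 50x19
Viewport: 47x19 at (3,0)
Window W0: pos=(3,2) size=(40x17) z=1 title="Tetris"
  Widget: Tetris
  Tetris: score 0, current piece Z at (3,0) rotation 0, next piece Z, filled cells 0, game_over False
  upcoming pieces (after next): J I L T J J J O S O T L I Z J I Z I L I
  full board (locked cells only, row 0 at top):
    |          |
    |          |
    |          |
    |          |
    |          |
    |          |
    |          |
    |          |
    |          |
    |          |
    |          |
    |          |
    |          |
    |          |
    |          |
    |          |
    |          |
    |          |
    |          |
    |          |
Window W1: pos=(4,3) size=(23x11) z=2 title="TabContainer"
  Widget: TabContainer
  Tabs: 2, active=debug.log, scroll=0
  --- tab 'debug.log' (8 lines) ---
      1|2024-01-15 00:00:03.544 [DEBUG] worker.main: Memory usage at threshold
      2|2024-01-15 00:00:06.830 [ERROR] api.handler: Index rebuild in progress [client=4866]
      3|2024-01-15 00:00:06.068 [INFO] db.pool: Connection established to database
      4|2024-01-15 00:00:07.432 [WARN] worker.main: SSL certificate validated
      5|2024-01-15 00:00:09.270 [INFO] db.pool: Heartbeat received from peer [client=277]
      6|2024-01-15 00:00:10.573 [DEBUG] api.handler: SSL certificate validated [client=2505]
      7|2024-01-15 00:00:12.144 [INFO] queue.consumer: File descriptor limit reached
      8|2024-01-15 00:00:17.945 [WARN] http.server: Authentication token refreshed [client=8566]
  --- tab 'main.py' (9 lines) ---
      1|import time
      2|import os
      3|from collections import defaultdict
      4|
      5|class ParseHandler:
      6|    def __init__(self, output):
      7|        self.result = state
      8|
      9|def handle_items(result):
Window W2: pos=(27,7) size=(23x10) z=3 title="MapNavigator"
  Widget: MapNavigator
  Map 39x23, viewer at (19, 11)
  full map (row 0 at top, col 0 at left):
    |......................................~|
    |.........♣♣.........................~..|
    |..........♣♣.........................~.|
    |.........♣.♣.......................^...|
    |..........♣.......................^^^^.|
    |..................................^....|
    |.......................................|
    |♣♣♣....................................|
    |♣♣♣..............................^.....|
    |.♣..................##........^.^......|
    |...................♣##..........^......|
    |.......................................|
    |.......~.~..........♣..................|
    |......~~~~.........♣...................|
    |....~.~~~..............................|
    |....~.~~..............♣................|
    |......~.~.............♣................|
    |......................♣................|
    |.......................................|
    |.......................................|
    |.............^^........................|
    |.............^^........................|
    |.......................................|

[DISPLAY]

                                               
                                               
┏━━━━━━━━━━━━━━━━━━━━━━━━━━━━━━━━━━━━━━┓       
┃┏━━━━━━━━━━━━━━━━━━━━━┓               ┃       
┠┃ TabContainer        ┃───────────────┨       
┃┠─────────────────────┨               ┃       
┃┃[debug.log]│ main.py ┃               ┃       
┃┃─────────────────────┃┏━━━━━━━━━━━━━━━━━━━━━┓
┃┃2024-01-15 00:00:03.5┃┃ MapNavigator        ┃
┃┃2024-01-15 00:00:06.8┃┠─────────────────────┨
┃┃2024-01-15 00:00:06.0┃┃.....................┃
┃┃2024-01-15 00:00:07.4┃┃...........##........┃
┃┃2024-01-15 00:00:09.2┃┃..........♣##........┃
┃┗━━━━━━━━━━━━━━━━━━━━━┛┃..........@..........┃
┃          │            ┃~..........♣.........┃
┃          │            ┃~.........♣..........┃
┃          │            ┗━━━━━━━━━━━━━━━━━━━━━┛
┃          │                           ┃       
┗━━━━━━━━━━━━━━━━━━━━━━━━━━━━━━━━━━━━━━┛       


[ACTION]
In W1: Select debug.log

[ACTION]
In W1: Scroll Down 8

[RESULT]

                                               
                                               
┏━━━━━━━━━━━━━━━━━━━━━━━━━━━━━━━━━━━━━━┓       
┃┏━━━━━━━━━━━━━━━━━━━━━┓               ┃       
┠┃ TabContainer        ┃───────────────┨       
┃┠─────────────────────┨               ┃       
┃┃[debug.log]│ main.py ┃               ┃       
┃┃─────────────────────┃┏━━━━━━━━━━━━━━━━━━━━━┓
┃┃2024-01-15 00:00:17.9┃┃ MapNavigator        ┃
┃┃                     ┃┠─────────────────────┨
┃┃                     ┃┃.....................┃
┃┃                     ┃┃...........##........┃
┃┃                     ┃┃..........♣##........┃
┃┗━━━━━━━━━━━━━━━━━━━━━┛┃..........@..........┃
┃          │            ┃~..........♣.........┃
┃          │            ┃~.........♣..........┃
┃          │            ┗━━━━━━━━━━━━━━━━━━━━━┛
┃          │                           ┃       
┗━━━━━━━━━━━━━━━━━━━━━━━━━━━━━━━━━━━━━━┛       


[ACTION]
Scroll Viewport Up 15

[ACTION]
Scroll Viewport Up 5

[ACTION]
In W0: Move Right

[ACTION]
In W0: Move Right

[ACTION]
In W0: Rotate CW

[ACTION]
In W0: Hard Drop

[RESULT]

                                               
                                               
┏━━━━━━━━━━━━━━━━━━━━━━━━━━━━━━━━━━━━━━┓       
┃┏━━━━━━━━━━━━━━━━━━━━━┓               ┃       
┠┃ TabContainer        ┃───────────────┨       
┃┠─────────────────────┨               ┃       
┃┃[debug.log]│ main.py ┃               ┃       
┃┃─────────────────────┃┏━━━━━━━━━━━━━━━━━━━━━┓
┃┃2024-01-15 00:00:17.9┃┃ MapNavigator        ┃
┃┃                     ┃┠─────────────────────┨
┃┃                     ┃┃.....................┃
┃┃                     ┃┃...........##........┃
┃┃                     ┃┃..........♣##........┃
┃┗━━━━━━━━━━━━━━━━━━━━━┛┃..........@..........┃
┃          │            ┃~..........♣.........┃
┃      ▓   │            ┃~.........♣..........┃
┃     ▓▓   │            ┗━━━━━━━━━━━━━━━━━━━━━┛
┃     ▓    │                           ┃       
┗━━━━━━━━━━━━━━━━━━━━━━━━━━━━━━━━━━━━━━┛       


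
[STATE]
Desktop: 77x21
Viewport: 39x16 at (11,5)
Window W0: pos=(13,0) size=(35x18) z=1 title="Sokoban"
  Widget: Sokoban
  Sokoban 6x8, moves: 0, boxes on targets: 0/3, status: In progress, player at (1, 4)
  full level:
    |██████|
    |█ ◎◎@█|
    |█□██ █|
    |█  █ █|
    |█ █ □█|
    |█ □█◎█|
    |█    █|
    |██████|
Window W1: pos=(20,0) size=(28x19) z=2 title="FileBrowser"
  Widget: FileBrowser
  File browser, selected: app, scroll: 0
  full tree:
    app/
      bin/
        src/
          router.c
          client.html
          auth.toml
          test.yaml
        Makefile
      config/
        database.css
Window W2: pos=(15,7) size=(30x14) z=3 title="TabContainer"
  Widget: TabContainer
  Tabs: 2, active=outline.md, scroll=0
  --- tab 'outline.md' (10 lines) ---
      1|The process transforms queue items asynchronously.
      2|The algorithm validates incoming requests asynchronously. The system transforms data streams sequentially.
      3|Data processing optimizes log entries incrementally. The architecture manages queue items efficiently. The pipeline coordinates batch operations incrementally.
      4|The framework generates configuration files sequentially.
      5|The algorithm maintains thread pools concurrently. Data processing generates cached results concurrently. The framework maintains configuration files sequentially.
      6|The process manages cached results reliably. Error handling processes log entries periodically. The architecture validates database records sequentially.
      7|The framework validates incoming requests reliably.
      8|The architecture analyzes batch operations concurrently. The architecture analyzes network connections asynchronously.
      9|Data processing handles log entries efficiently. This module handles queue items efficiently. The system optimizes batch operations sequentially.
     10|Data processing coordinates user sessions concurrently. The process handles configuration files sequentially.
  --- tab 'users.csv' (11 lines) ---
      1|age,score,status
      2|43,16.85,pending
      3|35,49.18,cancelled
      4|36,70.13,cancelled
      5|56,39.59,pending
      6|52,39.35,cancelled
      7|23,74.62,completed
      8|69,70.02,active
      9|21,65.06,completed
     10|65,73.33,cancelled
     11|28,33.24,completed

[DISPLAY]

  ┃█□██ █┃    [+] config/           ┃  
  ┃█  █ █┃                          ┃  
  ┃█┏━━━━━━━━━━━━━━━━━━━━━━━━━━━━┓  ┃  
  ┃█┃ TabContainer               ┃  ┃  
  ┃█┠────────────────────────────┨  ┃  
  ┃█┃[outline.md]│ users.csv     ┃  ┃  
  ┃M┃────────────────────────────┃  ┃  
  ┃ ┃The process transforms queue┃  ┃  
  ┃ ┃The algorithm validates inco┃  ┃  
  ┃ ┃Data processing optimizes lo┃  ┃  
  ┃ ┃The framework generates conf┃  ┃  
  ┃ ┃The algorithm maintains thre┃  ┃  
  ┗━┃The process manages cached r┃  ┃  
    ┃The framework validates inco┃━━┛  
    ┃The architecture analyzes ba┃     
    ┗━━━━━━━━━━━━━━━━━━━━━━━━━━━━┛     


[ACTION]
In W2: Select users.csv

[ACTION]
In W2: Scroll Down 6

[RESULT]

  ┃█□██ █┃    [+] config/           ┃  
  ┃█  █ █┃                          ┃  
  ┃█┏━━━━━━━━━━━━━━━━━━━━━━━━━━━━┓  ┃  
  ┃█┃ TabContainer               ┃  ┃  
  ┃█┠────────────────────────────┨  ┃  
  ┃█┃ outline.md │[users.csv]    ┃  ┃  
  ┃M┃────────────────────────────┃  ┃  
  ┃ ┃23,74.62,completed          ┃  ┃  
  ┃ ┃69,70.02,active             ┃  ┃  
  ┃ ┃21,65.06,completed          ┃  ┃  
  ┃ ┃65,73.33,cancelled          ┃  ┃  
  ┃ ┃28,33.24,completed          ┃  ┃  
  ┗━┃                            ┃  ┃  
    ┃                            ┃━━┛  
    ┃                            ┃     
    ┗━━━━━━━━━━━━━━━━━━━━━━━━━━━━┛     


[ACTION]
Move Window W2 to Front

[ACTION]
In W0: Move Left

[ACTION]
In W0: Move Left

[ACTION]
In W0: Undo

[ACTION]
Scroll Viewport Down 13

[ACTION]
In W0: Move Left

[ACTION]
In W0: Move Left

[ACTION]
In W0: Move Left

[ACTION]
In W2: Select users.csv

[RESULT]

  ┃█□██ █┃    [+] config/           ┃  
  ┃█  █ █┃                          ┃  
  ┃█┏━━━━━━━━━━━━━━━━━━━━━━━━━━━━┓  ┃  
  ┃█┃ TabContainer               ┃  ┃  
  ┃█┠────────────────────────────┨  ┃  
  ┃█┃ outline.md │[users.csv]    ┃  ┃  
  ┃M┃────────────────────────────┃  ┃  
  ┃ ┃age,score,status            ┃  ┃  
  ┃ ┃43,16.85,pending            ┃  ┃  
  ┃ ┃35,49.18,cancelled          ┃  ┃  
  ┃ ┃36,70.13,cancelled          ┃  ┃  
  ┃ ┃56,39.59,pending            ┃  ┃  
  ┗━┃52,39.35,cancelled          ┃  ┃  
    ┃23,74.62,completed          ┃━━┛  
    ┃69,70.02,active             ┃     
    ┗━━━━━━━━━━━━━━━━━━━━━━━━━━━━┛     


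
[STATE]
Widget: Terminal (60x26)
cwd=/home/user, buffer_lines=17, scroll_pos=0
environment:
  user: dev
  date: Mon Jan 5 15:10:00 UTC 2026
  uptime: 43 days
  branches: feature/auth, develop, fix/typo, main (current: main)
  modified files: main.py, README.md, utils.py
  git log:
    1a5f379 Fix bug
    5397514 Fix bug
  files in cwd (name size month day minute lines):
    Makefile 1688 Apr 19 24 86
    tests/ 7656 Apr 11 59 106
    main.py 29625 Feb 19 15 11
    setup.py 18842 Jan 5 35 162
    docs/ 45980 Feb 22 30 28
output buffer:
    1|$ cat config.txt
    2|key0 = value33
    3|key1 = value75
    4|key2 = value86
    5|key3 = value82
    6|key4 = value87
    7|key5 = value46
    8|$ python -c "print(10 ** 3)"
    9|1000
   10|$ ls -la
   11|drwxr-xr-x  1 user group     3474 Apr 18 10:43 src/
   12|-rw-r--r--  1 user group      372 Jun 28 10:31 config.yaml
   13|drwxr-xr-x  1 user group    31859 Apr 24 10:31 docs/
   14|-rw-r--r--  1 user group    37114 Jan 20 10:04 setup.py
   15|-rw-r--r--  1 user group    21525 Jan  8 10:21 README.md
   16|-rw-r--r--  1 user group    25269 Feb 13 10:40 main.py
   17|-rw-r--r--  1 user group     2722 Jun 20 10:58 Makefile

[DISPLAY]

$ cat config.txt                                            
key0 = value33                                              
key1 = value75                                              
key2 = value86                                              
key3 = value82                                              
key4 = value87                                              
key5 = value46                                              
$ python -c "print(10 ** 3)"                                
1000                                                        
$ ls -la                                                    
drwxr-xr-x  1 user group     3474 Apr 18 10:43 src/         
-rw-r--r--  1 user group      372 Jun 28 10:31 config.yaml  
drwxr-xr-x  1 user group    31859 Apr 24 10:31 docs/        
-rw-r--r--  1 user group    37114 Jan 20 10:04 setup.py     
-rw-r--r--  1 user group    21525 Jan  8 10:21 README.md    
-rw-r--r--  1 user group    25269 Feb 13 10:40 main.py      
-rw-r--r--  1 user group     2722 Jun 20 10:58 Makefile     
$ █                                                         
                                                            
                                                            
                                                            
                                                            
                                                            
                                                            
                                                            
                                                            


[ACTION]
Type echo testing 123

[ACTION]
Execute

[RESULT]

$ cat config.txt                                            
key0 = value33                                              
key1 = value75                                              
key2 = value86                                              
key3 = value82                                              
key4 = value87                                              
key5 = value46                                              
$ python -c "print(10 ** 3)"                                
1000                                                        
$ ls -la                                                    
drwxr-xr-x  1 user group     3474 Apr 18 10:43 src/         
-rw-r--r--  1 user group      372 Jun 28 10:31 config.yaml  
drwxr-xr-x  1 user group    31859 Apr 24 10:31 docs/        
-rw-r--r--  1 user group    37114 Jan 20 10:04 setup.py     
-rw-r--r--  1 user group    21525 Jan  8 10:21 README.md    
-rw-r--r--  1 user group    25269 Feb 13 10:40 main.py      
-rw-r--r--  1 user group     2722 Jun 20 10:58 Makefile     
$ echo testing 123                                          
testing 123                                                 
$ █                                                         
                                                            
                                                            
                                                            
                                                            
                                                            
                                                            


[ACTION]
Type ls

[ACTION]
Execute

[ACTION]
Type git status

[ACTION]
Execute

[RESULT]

key2 = value86                                              
key3 = value82                                              
key4 = value87                                              
key5 = value46                                              
$ python -c "print(10 ** 3)"                                
1000                                                        
$ ls -la                                                    
drwxr-xr-x  1 user group     3474 Apr 18 10:43 src/         
-rw-r--r--  1 user group      372 Jun 28 10:31 config.yaml  
drwxr-xr-x  1 user group    31859 Apr 24 10:31 docs/        
-rw-r--r--  1 user group    37114 Jan 20 10:04 setup.py     
-rw-r--r--  1 user group    21525 Jan  8 10:21 README.md    
-rw-r--r--  1 user group    25269 Feb 13 10:40 main.py      
-rw-r--r--  1 user group     2722 Jun 20 10:58 Makefile     
$ echo testing 123                                          
testing 123                                                 
$ ls                                                        
Makefile  tests/  main.py  setup.py  docs/                  
$ git status                                                
On branch main                                              
Changes not staged for commit:                              
                                                            
        modified:   main.py                                 
        modified:   README.md                               
        modified:   utils.py                                
$ █                                                         
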